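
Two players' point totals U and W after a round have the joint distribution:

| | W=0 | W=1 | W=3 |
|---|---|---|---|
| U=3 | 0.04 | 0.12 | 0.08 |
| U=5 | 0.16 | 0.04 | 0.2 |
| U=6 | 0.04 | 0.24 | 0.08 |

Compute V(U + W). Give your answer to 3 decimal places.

E[U] = 4.88,  E[W] = 1.48,  E[UW] = 7.16
V(U) = 25.12 − (4.88)² = 1.3056;  V(W) = 3.64 − (1.48)² = 1.4496
cov(U,W) = 7.16 − (4.88)(1.48) = -0.0624
V(U + W) = (1)²·1.3056 + (1)²·1.4496 + 2·(1)·(1)·-0.0624 = 2.6304

2.630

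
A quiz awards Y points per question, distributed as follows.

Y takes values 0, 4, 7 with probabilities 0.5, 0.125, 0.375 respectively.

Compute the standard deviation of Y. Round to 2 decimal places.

3.26

E[Y] = (0)(0.5) + (4)(0.125) + (7)(0.375) = 3.125
E[Y²] = (0)²(0.5) + (4)²(0.125) + (7)²(0.375) = 20.375
V(Y) = E[Y²] − (E[Y])² = 20.375 − (3.125)² = 10.609375
σ(Y) = √10.609375 ≈ 3.26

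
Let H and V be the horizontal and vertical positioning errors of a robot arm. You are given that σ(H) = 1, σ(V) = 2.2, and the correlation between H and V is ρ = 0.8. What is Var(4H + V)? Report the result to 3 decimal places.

34.920

Var(H) = (1)² = 1;  Var(V) = (2.2)² = 4.84
Cov(H,V) = ρ·σ(H)·σ(V) = 0.8·1·2.2 = 1.76
Var(4H + V) = (4)²·Var(H) + (1)²·Var(V) + 2·(4)·(1)·Cov(H,V)
= 16·1 + 1·4.84 + 8·1.76 = 34.92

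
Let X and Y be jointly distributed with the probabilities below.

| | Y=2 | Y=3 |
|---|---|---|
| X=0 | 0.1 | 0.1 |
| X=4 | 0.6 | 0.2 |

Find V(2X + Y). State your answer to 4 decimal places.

E[X] = 3.2,  E[Y] = 2.3,  E[XY] = 7.2
V(X) = 12.8 − (3.2)² = 2.56;  V(Y) = 5.5 − (2.3)² = 0.21
cov(X,Y) = 7.2 − (3.2)(2.3) = -0.16
V(2X + Y) = (2)²·2.56 + (1)²·0.21 + 2·(2)·(1)·-0.16 = 9.81

9.8100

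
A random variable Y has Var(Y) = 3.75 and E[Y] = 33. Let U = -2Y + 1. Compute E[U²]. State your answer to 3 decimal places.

E[-2Y + 1] = -2·33 + 1 = -65
Var(-2Y + 1) = (-2)²·3.75 = 15
E[U²] = Var(U) + (E[U])² = 15 + (-65)² = 4240

4240.000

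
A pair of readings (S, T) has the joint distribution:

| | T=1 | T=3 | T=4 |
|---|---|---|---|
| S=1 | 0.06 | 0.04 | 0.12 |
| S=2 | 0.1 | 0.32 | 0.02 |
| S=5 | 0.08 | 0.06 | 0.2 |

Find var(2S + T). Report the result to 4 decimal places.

E[S] = 2.8,  E[T] = 2.86,  E[ST] = 8.24
var(S) = 10.48 − (2.8)² = 2.64;  var(T) = 9.46 − (2.86)² = 1.2804
cov(S,T) = 8.24 − (2.8)(2.86) = 0.232
var(2S + T) = (2)²·2.64 + (1)²·1.2804 + 2·(2)·(1)·0.232 = 12.7684

12.7684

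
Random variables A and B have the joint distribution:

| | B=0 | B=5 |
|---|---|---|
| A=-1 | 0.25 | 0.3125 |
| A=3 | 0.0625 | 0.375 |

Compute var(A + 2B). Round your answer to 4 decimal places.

31.3594

E[A] = 0.75,  E[B] = 3.4375,  E[AB] = 4.0625
var(A) = 4.5 − (0.75)² = 3.9375;  var(B) = 17.1875 − (3.4375)² = 5.37109375
cov(A,B) = 4.0625 − (0.75)(3.4375) = 1.484375
var(A + 2B) = (1)²·3.9375 + (2)²·5.37109375 + 2·(1)·(2)·1.484375 = 31.359375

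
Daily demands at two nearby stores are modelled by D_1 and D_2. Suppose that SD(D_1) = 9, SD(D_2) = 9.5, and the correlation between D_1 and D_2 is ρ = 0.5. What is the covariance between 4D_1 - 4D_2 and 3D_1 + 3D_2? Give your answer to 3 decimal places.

var(D_1) = (9)² = 81;  var(D_2) = (9.5)² = 90.25
Cov(D_1,D_2) = ρ·SD(D_1)·SD(D_2) = 0.5·9·9.5 = 42.75
Cov(4D_1 - 4D_2, 3D_1 + 3D_2) = (4)(3)var(D_1) + (-4)(3)var(D_2) + [(4)(3) + (-4)(3)]Cov(D_1,D_2)
= 12·81 + -12·90.25 + 0·42.75 = -111

-111.000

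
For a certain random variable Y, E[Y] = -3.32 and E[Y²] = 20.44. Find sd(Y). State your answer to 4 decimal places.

var(Y) = 20.44 − (-3.32)² = 9.4176
sd(Y) = √9.4176 ≈ 3.0688

3.0688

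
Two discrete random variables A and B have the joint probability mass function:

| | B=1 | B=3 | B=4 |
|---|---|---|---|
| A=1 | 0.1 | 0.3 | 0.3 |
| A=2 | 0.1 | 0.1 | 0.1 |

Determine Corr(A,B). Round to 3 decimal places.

-0.199

E[A] = 1.3,  E[B] = 3
E[AB] = 3.8
Cov(A,B) = E[AB] − E[A]E[B] = 3.8 − (1.3)(3) = -0.1
V(A) = 0.21,  V(B) = 1.2
ρ = -0.1 / √(0.21·1.2) ≈ -0.199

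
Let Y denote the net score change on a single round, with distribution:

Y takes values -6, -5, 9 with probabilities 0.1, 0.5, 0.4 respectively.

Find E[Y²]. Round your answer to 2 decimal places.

48.50

E[Y²] = (-6)²(0.1) + (-5)²(0.5) + (9)²(0.4) = 48.5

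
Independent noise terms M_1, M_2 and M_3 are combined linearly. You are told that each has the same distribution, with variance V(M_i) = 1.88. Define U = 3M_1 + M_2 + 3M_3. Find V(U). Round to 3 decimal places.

35.720

By independence, V(U) = (3)²V(M_1) + (1)²V(M_2) + (3)²V(M_3)
= (3)²·1.88 + (1)²·1.88 + (3)²·1.88 = 35.72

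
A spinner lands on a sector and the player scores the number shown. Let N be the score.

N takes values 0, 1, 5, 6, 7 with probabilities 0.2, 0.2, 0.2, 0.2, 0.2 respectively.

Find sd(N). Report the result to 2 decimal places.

E[N] = (0)(0.2) + (1)(0.2) + (5)(0.2) + (6)(0.2) + (7)(0.2) = 3.8
E[N²] = (0)²(0.2) + (1)²(0.2) + (5)²(0.2) + (6)²(0.2) + (7)²(0.2) = 22.2
V(N) = E[N²] − (E[N])² = 22.2 − (3.8)² = 7.76
sd(N) = √7.76 ≈ 2.79

2.79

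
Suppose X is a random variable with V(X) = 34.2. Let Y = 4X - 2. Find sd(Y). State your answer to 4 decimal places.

V(4X - 2) = (4)²·34.2 = 547.2
sd(Y) = √547.2 ≈ 23.3923

23.3923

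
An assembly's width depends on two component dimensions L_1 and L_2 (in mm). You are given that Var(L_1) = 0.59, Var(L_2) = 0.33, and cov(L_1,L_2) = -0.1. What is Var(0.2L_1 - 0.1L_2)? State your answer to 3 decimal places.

Var(0.2L_1 - 0.1L_2) = (0.2)²·Var(L_1) + (-0.1)²·Var(L_2) + 2·(0.2)·(-0.1)·cov(L_1,L_2)
= 0.04·0.59 + 0.01·0.33 + -0.04·-0.1 = 0.0309

0.031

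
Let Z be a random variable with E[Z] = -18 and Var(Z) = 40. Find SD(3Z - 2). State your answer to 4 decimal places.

18.9737

Var(3Z - 2) = (3)²·40 = 360
SD(3Z - 2) = √360 ≈ 18.9737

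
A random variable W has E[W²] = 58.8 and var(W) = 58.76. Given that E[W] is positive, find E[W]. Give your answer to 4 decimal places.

0.2000

(E[W])² = E[W²] − var(W) = 58.8 − 58.76 = 0.04
E[W] = √0.04 = 0.2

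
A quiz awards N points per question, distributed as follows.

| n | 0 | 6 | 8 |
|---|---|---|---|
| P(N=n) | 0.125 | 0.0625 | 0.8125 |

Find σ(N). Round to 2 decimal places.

E[N] = (0)(0.125) + (6)(0.0625) + (8)(0.8125) = 6.875
E[N²] = (0)²(0.125) + (6)²(0.0625) + (8)²(0.8125) = 54.25
Var(N) = E[N²] − (E[N])² = 54.25 − (6.875)² = 6.984375
σ(N) = √6.984375 ≈ 2.64

2.64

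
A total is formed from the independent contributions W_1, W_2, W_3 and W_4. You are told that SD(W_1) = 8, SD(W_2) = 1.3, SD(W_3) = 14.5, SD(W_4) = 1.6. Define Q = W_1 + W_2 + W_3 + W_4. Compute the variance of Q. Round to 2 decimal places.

Var(W_1) = 64, Var(W_2) = 1.69, Var(W_3) = 210.25, Var(W_4) = 2.56
By independence, Var(Q) = (1)²Var(W_1) + (1)²Var(W_2) + (1)²Var(W_3) + (1)²Var(W_4)
= (1)²·64 + (1)²·1.69 + (1)²·210.25 + (1)²·2.56 = 278.5

278.50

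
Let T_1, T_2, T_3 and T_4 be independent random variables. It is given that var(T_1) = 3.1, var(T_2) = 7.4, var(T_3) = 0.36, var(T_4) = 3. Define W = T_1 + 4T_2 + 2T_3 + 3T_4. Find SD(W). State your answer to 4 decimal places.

By independence, var(W) = (1)²var(T_1) + (4)²var(T_2) + (2)²var(T_3) + (3)²var(T_4)
= (1)²·3.1 + (4)²·7.4 + (2)²·0.36 + (3)²·3 = 149.94
SD(W) = √149.94 ≈ 12.2450

12.2450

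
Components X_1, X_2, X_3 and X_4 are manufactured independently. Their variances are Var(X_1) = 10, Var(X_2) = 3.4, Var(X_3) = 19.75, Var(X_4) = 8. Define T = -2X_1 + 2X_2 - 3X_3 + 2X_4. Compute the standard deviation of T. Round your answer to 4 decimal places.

By independence, Var(T) = (-2)²Var(X_1) + (2)²Var(X_2) + (-3)²Var(X_3) + (2)²Var(X_4)
= (-2)²·10 + (2)²·3.4 + (-3)²·19.75 + (2)²·8 = 263.35
SD(T) = √263.35 ≈ 16.2281

16.2281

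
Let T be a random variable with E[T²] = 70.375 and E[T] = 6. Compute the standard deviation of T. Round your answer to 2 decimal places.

5.86

var(T) = 70.375 − (6)² = 34.375
SD(T) = √34.375 ≈ 5.86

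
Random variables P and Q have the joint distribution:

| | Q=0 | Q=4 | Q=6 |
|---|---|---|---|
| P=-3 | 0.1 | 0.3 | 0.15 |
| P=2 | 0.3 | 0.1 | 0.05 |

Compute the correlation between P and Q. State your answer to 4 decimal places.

-0.4690

E[P] = -0.75,  E[Q] = 2.8
E[PQ] = -4.9
Cov(P,Q) = E[PQ] − E[P]E[Q] = -4.9 − (-0.75)(2.8) = -2.8
Var(P) = 6.1875,  Var(Q) = 5.76
ρ = -2.8 / √(6.1875·5.76) ≈ -0.4690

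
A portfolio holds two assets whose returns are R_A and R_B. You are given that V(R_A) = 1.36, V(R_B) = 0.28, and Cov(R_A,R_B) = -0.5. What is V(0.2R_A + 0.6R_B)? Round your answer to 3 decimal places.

0.035

V(0.2R_A + 0.6R_B) = (0.2)²·V(R_A) + (0.6)²·V(R_B) + 2·(0.2)·(0.6)·Cov(R_A,R_B)
= 0.04·1.36 + 0.36·0.28 + 0.24·-0.5 = 0.0352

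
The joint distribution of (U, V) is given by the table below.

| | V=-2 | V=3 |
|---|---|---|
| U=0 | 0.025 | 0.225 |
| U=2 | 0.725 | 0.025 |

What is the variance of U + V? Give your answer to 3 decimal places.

2.188

E[U] = 1.5,  E[V] = -0.75,  E[UV] = -2.75
var(U) = 3 − (1.5)² = 0.75;  var(V) = 5.25 − (-0.75)² = 4.6875
Cov(U,V) = -2.75 − (1.5)(-0.75) = -1.625
var(U + V) = (1)²·0.75 + (1)²·4.6875 + 2·(1)·(1)·-1.625 = 2.1875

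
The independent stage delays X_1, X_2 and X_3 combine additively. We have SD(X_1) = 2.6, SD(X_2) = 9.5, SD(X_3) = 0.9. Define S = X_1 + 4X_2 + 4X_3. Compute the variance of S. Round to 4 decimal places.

Var(X_1) = 6.76, Var(X_2) = 90.25, Var(X_3) = 0.81
By independence, Var(S) = (1)²Var(X_1) + (4)²Var(X_2) + (4)²Var(X_3)
= (1)²·6.76 + (4)²·90.25 + (4)²·0.81 = 1463.72

1463.7200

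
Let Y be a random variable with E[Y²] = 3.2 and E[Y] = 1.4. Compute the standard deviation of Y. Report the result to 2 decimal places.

1.11

Var(Y) = 3.2 − (1.4)² = 1.24
σ(Y) = √1.24 ≈ 1.11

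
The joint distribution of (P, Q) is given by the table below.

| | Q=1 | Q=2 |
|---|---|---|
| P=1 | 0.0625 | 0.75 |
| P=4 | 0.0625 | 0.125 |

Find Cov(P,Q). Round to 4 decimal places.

-0.1172

E[P] = 1.5625,  E[Q] = 1.875
E[PQ] = 2.8125
Cov(P,Q) = E[PQ] − E[P]E[Q] = 2.8125 − (1.5625)(1.875) = -0.1171875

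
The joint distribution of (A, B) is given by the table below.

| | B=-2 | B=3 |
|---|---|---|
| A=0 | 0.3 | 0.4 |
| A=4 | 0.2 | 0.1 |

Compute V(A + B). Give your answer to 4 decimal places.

7.6100

E[A] = 1.2,  E[B] = 0.5,  E[AB] = -0.4
V(A) = 4.8 − (1.2)² = 3.36;  V(B) = 6.5 − (0.5)² = 6.25
Cov(A,B) = -0.4 − (1.2)(0.5) = -1
V(A + B) = (1)²·3.36 + (1)²·6.25 + 2·(1)·(1)·-1 = 7.61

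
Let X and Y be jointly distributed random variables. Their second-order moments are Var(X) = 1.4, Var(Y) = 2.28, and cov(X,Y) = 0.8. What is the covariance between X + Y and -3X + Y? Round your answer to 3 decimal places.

cov(X + Y, -3X + Y) = (1)(-3)Var(X) + (1)(1)Var(Y) + [(1)(1) + (1)(-3)]cov(X,Y)
= -3·1.4 + 1·2.28 + -2·0.8 = -3.52

-3.520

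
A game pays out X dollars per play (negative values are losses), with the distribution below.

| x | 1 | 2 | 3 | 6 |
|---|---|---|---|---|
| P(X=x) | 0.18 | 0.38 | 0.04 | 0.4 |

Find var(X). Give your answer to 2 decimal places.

4.49

E[X] = (1)(0.18) + (2)(0.38) + (3)(0.04) + (6)(0.4) = 3.46
E[X²] = (1)²(0.18) + (2)²(0.38) + (3)²(0.04) + (6)²(0.4) = 16.46
var(X) = E[X²] − (E[X])² = 16.46 − (3.46)² = 4.4884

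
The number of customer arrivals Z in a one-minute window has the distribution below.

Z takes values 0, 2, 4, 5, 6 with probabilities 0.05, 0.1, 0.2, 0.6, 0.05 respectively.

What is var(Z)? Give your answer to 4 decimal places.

1.9100

E[Z] = (0)(0.05) + (2)(0.1) + (4)(0.2) + (5)(0.6) + (6)(0.05) = 4.3
E[Z²] = (0)²(0.05) + (2)²(0.1) + (4)²(0.2) + (5)²(0.6) + (6)²(0.05) = 20.4
var(Z) = E[Z²] − (E[Z])² = 20.4 − (4.3)² = 1.91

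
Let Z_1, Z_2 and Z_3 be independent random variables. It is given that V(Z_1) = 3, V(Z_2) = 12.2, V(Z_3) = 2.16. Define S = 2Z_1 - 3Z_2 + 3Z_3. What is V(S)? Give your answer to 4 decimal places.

141.2400

By independence, V(S) = (2)²V(Z_1) + (-3)²V(Z_2) + (3)²V(Z_3)
= (2)²·3 + (-3)²·12.2 + (3)²·2.16 = 141.24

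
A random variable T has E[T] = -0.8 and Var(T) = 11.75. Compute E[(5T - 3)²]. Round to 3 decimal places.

E[5T - 3] = 5·-0.8 − 3 = -7
Var(5T - 3) = (5)²·11.75 = 293.75
E[(5T - 3)²] = Var((5T - 3)) + (E[(5T - 3)])² = 293.75 + (-7)² = 342.75

342.750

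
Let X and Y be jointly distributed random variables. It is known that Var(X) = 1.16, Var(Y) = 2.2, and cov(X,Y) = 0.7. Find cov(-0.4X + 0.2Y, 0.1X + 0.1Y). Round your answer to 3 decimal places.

-0.016

cov(-0.4X + 0.2Y, 0.1X + 0.1Y) = (-0.4)(0.1)Var(X) + (0.2)(0.1)Var(Y) + [(-0.4)(0.1) + (0.2)(0.1)]cov(X,Y)
= -0.04·1.16 + 0.02·2.2 + -0.02·0.7 = -0.0164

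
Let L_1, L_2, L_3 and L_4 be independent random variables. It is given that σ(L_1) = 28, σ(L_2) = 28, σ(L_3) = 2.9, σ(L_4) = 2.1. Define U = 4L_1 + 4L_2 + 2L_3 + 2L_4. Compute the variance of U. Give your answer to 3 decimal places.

Var(L_1) = 784, Var(L_2) = 784, Var(L_3) = 8.41, Var(L_4) = 4.41
By independence, Var(U) = (4)²Var(L_1) + (4)²Var(L_2) + (2)²Var(L_3) + (2)²Var(L_4)
= (4)²·784 + (4)²·784 + (2)²·8.41 + (2)²·4.41 = 25139.28

25139.280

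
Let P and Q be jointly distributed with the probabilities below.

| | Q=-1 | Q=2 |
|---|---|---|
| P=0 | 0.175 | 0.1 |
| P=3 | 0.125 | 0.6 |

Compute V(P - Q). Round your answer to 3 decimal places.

2.019

E[P] = 2.175,  E[Q] = 1.1,  E[PQ] = 3.225
V(P) = 6.525 − (2.175)² = 1.794375;  V(Q) = 3.1 − (1.1)² = 1.89
cov(P,Q) = 3.225 − (2.175)(1.1) = 0.8325
V(P - Q) = (1)²·1.794375 + (-1)²·1.89 + 2·(1)·(-1)·0.8325 = 2.019375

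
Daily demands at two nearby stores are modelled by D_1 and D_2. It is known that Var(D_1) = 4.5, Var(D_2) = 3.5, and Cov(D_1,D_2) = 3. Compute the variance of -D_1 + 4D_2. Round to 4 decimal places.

36.5000

Var(-D_1 + 4D_2) = (-1)²·Var(D_1) + (4)²·Var(D_2) + 2·(-1)·(4)·Cov(D_1,D_2)
= 1·4.5 + 16·3.5 + -8·3 = 36.5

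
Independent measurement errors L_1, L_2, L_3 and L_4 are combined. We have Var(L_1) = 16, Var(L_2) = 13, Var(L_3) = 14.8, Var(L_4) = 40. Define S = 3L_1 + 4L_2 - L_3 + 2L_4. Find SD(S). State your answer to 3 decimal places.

22.952

By independence, Var(S) = (3)²Var(L_1) + (4)²Var(L_2) + (-1)²Var(L_3) + (2)²Var(L_4)
= (3)²·16 + (4)²·13 + (-1)²·14.8 + (2)²·40 = 526.8
SD(S) = √526.8 ≈ 22.952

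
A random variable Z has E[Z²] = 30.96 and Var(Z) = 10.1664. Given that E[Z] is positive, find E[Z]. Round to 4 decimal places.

(E[Z])² = E[Z²] − Var(Z) = 30.96 − 10.1664 = 20.7936
E[Z] = √20.7936 = 4.56

4.5600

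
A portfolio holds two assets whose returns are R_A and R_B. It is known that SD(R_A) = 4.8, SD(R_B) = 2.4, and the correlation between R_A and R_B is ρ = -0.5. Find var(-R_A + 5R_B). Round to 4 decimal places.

var(R_A) = (4.8)² = 23.04;  var(R_B) = (2.4)² = 5.76
cov(R_A,R_B) = ρ·SD(R_A)·SD(R_B) = -0.5·4.8·2.4 = -5.76
var(-R_A + 5R_B) = (-1)²·var(R_A) + (5)²·var(R_B) + 2·(-1)·(5)·cov(R_A,R_B)
= 1·23.04 + 25·5.76 + -10·-5.76 = 224.64

224.6400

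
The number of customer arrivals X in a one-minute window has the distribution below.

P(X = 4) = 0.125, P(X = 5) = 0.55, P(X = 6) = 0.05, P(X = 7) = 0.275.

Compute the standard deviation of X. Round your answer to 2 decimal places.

1.02

E[X] = (4)(0.125) + (5)(0.55) + (6)(0.05) + (7)(0.275) = 5.475
E[X²] = (4)²(0.125) + (5)²(0.55) + (6)²(0.05) + (7)²(0.275) = 31.025
Var(X) = E[X²] − (E[X])² = 31.025 − (5.475)² = 1.049375
SD(X) = √1.049375 ≈ 1.02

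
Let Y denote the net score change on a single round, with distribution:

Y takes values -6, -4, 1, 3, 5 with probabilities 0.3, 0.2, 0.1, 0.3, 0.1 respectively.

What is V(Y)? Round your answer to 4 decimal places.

18.0900

E[Y] = (-6)(0.3) + (-4)(0.2) + (1)(0.1) + (3)(0.3) + (5)(0.1) = -1.1
E[Y²] = (-6)²(0.3) + (-4)²(0.2) + (1)²(0.1) + (3)²(0.3) + (5)²(0.1) = 19.3
V(Y) = E[Y²] − (E[Y])² = 19.3 − (-1.1)² = 18.09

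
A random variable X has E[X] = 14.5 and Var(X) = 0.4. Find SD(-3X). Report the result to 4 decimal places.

1.8974

Var(-3X) = (-3)²·0.4 = 3.6
SD(-3X) = √3.6 ≈ 1.8974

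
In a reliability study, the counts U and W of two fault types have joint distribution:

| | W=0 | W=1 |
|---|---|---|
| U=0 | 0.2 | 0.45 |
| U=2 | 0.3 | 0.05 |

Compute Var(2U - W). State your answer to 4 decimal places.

E[U] = 0.7,  E[W] = 0.5,  E[UW] = 0.1
Var(U) = 1.4 − (0.7)² = 0.91;  Var(W) = 0.5 − (0.5)² = 0.25
Cov(U,W) = 0.1 − (0.7)(0.5) = -0.25
Var(2U - W) = (2)²·0.91 + (-1)²·0.25 + 2·(2)·(-1)·-0.25 = 4.89

4.8900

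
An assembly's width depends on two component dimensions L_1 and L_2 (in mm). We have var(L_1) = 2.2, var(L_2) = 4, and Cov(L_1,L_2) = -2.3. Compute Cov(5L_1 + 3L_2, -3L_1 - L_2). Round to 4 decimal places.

Cov(5L_1 + 3L_2, -3L_1 - L_2) = (5)(-3)var(L_1) + (3)(-1)var(L_2) + [(5)(-1) + (3)(-3)]Cov(L_1,L_2)
= -15·2.2 + -3·4 + -14·-2.3 = -12.8

-12.8000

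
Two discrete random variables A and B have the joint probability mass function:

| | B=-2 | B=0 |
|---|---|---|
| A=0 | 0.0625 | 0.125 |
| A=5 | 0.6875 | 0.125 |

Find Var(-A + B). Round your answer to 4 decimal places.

E[A] = 4.0625,  E[B] = -1.5,  E[AB] = -6.875
Var(A) = 20.3125 − (4.0625)² = 3.80859375;  Var(B) = 3 − (-1.5)² = 0.75
Cov(A,B) = -6.875 − (4.0625)(-1.5) = -0.78125
Var(-A + B) = (-1)²·3.80859375 + (1)²·0.75 + 2·(-1)·(1)·-0.78125 = 6.12109375

6.1211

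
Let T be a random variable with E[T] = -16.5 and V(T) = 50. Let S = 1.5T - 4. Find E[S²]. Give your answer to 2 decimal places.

939.06

E[1.5T - 4] = 1.5·-16.5 − 4 = -28.75
V(1.5T - 4) = (1.5)²·50 = 112.5
E[S²] = V(S) + (E[S])² = 112.5 + (-28.75)² = 939.0625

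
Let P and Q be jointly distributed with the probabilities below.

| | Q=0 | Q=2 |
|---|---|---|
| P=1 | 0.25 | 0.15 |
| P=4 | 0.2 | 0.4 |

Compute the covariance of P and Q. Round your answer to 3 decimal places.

E[P] = 2.8,  E[Q] = 1.1
E[PQ] = 3.5
Cov(P,Q) = E[PQ] − E[P]E[Q] = 3.5 − (2.8)(1.1) = 0.42

0.420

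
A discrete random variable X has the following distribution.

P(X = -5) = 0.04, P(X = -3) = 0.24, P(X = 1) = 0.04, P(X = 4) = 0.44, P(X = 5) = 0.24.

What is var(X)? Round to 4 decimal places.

E[X] = (-5)(0.04) + (-3)(0.24) + (1)(0.04) + (4)(0.44) + (5)(0.24) = 2.08
E[X²] = (-5)²(0.04) + (-3)²(0.24) + (1)²(0.04) + (4)²(0.44) + (5)²(0.24) = 16.24
var(X) = E[X²] − (E[X])² = 16.24 − (2.08)² = 11.9136

11.9136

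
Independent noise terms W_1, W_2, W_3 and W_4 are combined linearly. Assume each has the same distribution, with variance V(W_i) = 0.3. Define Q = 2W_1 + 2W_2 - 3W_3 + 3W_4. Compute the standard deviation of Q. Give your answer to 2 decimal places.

By independence, V(Q) = (2)²V(W_1) + (2)²V(W_2) + (-3)²V(W_3) + (3)²V(W_4)
= (2)²·0.3 + (2)²·0.3 + (-3)²·0.3 + (3)²·0.3 = 7.8
sd(Q) = √7.8 ≈ 2.79

2.79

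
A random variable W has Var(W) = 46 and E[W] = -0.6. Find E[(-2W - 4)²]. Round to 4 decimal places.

191.8400

E[-2W - 4] = -2·-0.6 − 4 = -2.8
Var(-2W - 4) = (-2)²·46 = 184
E[(-2W - 4)²] = Var((-2W - 4)) + (E[(-2W - 4)])² = 184 + (-2.8)² = 191.84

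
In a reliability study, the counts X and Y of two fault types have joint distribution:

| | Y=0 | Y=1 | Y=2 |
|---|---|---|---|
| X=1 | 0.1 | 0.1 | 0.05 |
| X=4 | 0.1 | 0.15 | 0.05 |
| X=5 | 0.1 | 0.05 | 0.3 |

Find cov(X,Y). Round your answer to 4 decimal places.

E[X] = 3.7,  E[Y] = 1.1
E[XY] = 4.45
cov(X,Y) = E[XY] − E[X]E[Y] = 4.45 − (3.7)(1.1) = 0.38

0.3800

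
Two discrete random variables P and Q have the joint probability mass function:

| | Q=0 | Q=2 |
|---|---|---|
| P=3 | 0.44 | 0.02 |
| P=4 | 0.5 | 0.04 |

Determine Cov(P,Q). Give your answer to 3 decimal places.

0.015

E[P] = 3.54,  E[Q] = 0.12
E[PQ] = 0.44
Cov(P,Q) = E[PQ] − E[P]E[Q] = 0.44 − (3.54)(0.12) = 0.0152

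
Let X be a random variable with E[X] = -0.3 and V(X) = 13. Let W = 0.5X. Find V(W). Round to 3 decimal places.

V(0.5X) = (0.5)²·V(X) = 0.25·13 = 3.25

3.250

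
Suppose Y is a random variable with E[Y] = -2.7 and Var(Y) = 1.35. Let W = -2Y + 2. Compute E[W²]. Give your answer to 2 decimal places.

E[-2Y + 2] = -2·-2.7 + 2 = 7.4
Var(-2Y + 2) = (-2)²·1.35 = 5.4
E[W²] = Var(W) + (E[W])² = 5.4 + (7.4)² = 60.16

60.16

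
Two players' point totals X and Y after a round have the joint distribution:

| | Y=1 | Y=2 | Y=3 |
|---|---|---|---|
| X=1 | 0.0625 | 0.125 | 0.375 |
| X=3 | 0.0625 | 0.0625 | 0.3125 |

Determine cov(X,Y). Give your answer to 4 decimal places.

E[X] = 1.875,  E[Y] = 2.5625
E[XY] = 4.8125
cov(X,Y) = E[XY] − E[X]E[Y] = 4.8125 − (1.875)(2.5625) = 0.0078125

0.0078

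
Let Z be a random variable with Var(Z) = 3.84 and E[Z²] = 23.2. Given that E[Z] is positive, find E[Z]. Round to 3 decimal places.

4.400

(E[Z])² = E[Z²] − Var(Z) = 23.2 − 3.84 = 19.36
E[Z] = √19.36 = 4.4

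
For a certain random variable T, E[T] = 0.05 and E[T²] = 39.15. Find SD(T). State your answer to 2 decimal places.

6.26

Var(T) = 39.15 − (0.05)² = 39.1475
SD(T) = √39.1475 ≈ 6.26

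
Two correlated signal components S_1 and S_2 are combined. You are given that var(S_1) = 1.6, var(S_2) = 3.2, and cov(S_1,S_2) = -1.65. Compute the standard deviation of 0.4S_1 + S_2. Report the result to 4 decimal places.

1.4615

var(0.4S_1 + S_2) = (0.4)²·var(S_1) + (1)²·var(S_2) + 2·(0.4)·(1)·cov(S_1,S_2)
= 0.16·1.6 + 1·3.2 + 0.8·-1.65 = 2.136
σ(0.4S_1 + S_2) = √2.136 ≈ 1.4615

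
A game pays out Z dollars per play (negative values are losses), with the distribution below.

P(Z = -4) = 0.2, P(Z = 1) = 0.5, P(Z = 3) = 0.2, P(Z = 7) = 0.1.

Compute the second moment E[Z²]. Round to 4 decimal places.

10.4000

E[Z²] = (-4)²(0.2) + (1)²(0.5) + (3)²(0.2) + (7)²(0.1) = 10.4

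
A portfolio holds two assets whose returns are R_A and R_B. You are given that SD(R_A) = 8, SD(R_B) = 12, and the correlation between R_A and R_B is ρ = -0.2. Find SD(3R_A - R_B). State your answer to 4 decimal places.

28.8998

Var(R_A) = (8)² = 64;  Var(R_B) = (12)² = 144
Cov(R_A,R_B) = ρ·SD(R_A)·SD(R_B) = -0.2·8·12 = -19.2
Var(3R_A - R_B) = (3)²·Var(R_A) + (-1)²·Var(R_B) + 2·(3)·(-1)·Cov(R_A,R_B)
= 9·64 + 1·144 + -6·-19.2 = 835.2
SD(3R_A - R_B) = √835.2 ≈ 28.8998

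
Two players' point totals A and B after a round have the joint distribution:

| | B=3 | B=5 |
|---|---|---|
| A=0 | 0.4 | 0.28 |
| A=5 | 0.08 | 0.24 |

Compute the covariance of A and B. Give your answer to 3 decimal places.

E[A] = 1.6,  E[B] = 4.04
E[AB] = 7.2
cov(A,B) = E[AB] − E[A]E[B] = 7.2 − (1.6)(4.04) = 0.736

0.736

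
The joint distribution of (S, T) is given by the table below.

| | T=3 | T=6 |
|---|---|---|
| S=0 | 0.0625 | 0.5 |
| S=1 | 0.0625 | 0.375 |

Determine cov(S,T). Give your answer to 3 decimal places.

-0.023

E[S] = 0.4375,  E[T] = 5.625
E[ST] = 2.4375
cov(S,T) = E[ST] − E[S]E[T] = 2.4375 − (0.4375)(5.625) = -0.0234375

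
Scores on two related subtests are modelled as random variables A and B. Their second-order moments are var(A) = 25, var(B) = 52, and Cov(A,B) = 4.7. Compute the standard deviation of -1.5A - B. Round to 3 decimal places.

var(-1.5A - B) = (-1.5)²·var(A) + (-1)²·var(B) + 2·(-1.5)·(-1)·Cov(A,B)
= 2.25·25 + 1·52 + 3·4.7 = 122.35
sd(-1.5A - B) = √122.35 ≈ 11.061

11.061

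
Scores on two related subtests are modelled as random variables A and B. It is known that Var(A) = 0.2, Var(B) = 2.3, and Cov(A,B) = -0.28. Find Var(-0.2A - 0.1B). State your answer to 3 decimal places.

Var(-0.2A - 0.1B) = (-0.2)²·Var(A) + (-0.1)²·Var(B) + 2·(-0.2)·(-0.1)·Cov(A,B)
= 0.04·0.2 + 0.01·2.3 + 0.04·-0.28 = 0.0198

0.020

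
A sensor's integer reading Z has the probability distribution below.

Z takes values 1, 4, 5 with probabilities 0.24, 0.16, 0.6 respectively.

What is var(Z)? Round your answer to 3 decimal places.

E[Z] = (1)(0.24) + (4)(0.16) + (5)(0.6) = 3.88
E[Z²] = (1)²(0.24) + (4)²(0.16) + (5)²(0.6) = 17.8
var(Z) = E[Z²] − (E[Z])² = 17.8 − (3.88)² = 2.7456

2.746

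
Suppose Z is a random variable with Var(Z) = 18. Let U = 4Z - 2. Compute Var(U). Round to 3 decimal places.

Var(4Z - 2) = (4)²·Var(Z) = 16·18 = 288

288.000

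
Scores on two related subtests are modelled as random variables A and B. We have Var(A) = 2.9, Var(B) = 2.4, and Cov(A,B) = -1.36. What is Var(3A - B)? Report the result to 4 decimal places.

Var(3A - B) = (3)²·Var(A) + (-1)²·Var(B) + 2·(3)·(-1)·Cov(A,B)
= 9·2.9 + 1·2.4 + -6·-1.36 = 36.66

36.6600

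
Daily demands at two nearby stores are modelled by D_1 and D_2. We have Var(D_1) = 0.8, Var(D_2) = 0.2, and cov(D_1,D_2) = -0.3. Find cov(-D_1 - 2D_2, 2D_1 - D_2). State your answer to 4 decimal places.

cov(-D_1 - 2D_2, 2D_1 - D_2) = (-1)(2)Var(D_1) + (-2)(-1)Var(D_2) + [(-1)(-1) + (-2)(2)]cov(D_1,D_2)
= -2·0.8 + 2·0.2 + -3·-0.3 = -0.3

-0.3000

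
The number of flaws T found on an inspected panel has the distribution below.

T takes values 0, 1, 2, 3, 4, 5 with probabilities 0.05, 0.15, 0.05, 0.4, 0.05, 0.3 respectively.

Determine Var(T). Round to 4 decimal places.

2.3275

E[T] = (0)(0.05) + (1)(0.15) + (2)(0.05) + (3)(0.4) + (4)(0.05) + (5)(0.3) = 3.15
E[T²] = (0)²(0.05) + (1)²(0.15) + (2)²(0.05) + (3)²(0.4) + (4)²(0.05) + (5)²(0.3) = 12.25
Var(T) = E[T²] − (E[T])² = 12.25 − (3.15)² = 2.3275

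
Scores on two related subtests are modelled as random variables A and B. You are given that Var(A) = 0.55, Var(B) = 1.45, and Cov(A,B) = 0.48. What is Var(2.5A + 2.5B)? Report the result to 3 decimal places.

Var(2.5A + 2.5B) = (2.5)²·Var(A) + (2.5)²·Var(B) + 2·(2.5)·(2.5)·Cov(A,B)
= 6.25·0.55 + 6.25·1.45 + 12.5·0.48 = 18.5

18.500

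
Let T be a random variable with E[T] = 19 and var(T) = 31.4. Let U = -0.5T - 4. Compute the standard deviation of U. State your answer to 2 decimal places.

2.80

var(-0.5T - 4) = (-0.5)²·31.4 = 7.85
sd(U) = √7.85 ≈ 2.80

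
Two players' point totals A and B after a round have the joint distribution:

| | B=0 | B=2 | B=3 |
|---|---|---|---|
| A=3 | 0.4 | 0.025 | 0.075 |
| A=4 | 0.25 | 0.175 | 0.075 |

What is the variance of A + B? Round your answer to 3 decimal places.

1.978

E[A] = 3.5,  E[B] = 0.85,  E[AB] = 3.125
Var(A) = 12.5 − (3.5)² = 0.25;  Var(B) = 2.15 − (0.85)² = 1.4275
Cov(A,B) = 3.125 − (3.5)(0.85) = 0.15
Var(A + B) = (1)²·0.25 + (1)²·1.4275 + 2·(1)·(1)·0.15 = 1.9775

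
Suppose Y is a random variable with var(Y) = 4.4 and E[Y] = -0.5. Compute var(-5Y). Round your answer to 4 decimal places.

110.0000

var(-5Y) = (-5)²·var(Y) = 25·4.4 = 110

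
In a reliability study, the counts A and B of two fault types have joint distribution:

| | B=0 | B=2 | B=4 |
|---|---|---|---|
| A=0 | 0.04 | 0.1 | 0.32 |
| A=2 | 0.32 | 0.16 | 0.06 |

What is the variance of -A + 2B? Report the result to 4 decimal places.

17.1600

E[A] = 1.08,  E[B] = 2.04,  E[AB] = 1.12
var(A) = 2.16 − (1.08)² = 0.9936;  var(B) = 7.12 − (2.04)² = 2.9584
Cov(A,B) = 1.12 − (1.08)(2.04) = -1.0832
var(-A + 2B) = (-1)²·0.9936 + (2)²·2.9584 + 2·(-1)·(2)·-1.0832 = 17.16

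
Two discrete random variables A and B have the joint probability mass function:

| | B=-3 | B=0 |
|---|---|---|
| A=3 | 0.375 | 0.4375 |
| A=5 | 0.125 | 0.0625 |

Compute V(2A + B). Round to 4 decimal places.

E[A] = 3.375,  E[B] = -1.5,  E[AB] = -5.25
V(A) = 12 − (3.375)² = 0.609375;  V(B) = 4.5 − (-1.5)² = 2.25
Cov(A,B) = -5.25 − (3.375)(-1.5) = -0.1875
V(2A + B) = (2)²·0.609375 + (1)²·2.25 + 2·(2)·(1)·-0.1875 = 3.9375

3.9375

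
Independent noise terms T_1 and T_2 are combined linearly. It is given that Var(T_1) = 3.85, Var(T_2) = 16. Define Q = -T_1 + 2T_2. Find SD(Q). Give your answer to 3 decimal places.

8.237

By independence, Var(Q) = (-1)²Var(T_1) + (2)²Var(T_2)
= (-1)²·3.85 + (2)²·16 = 67.85
SD(Q) = √67.85 ≈ 8.237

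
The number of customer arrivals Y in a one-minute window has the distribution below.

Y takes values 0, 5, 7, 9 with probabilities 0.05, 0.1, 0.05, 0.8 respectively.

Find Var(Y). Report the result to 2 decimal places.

4.95

E[Y] = (0)(0.05) + (5)(0.1) + (7)(0.05) + (9)(0.8) = 8.05
E[Y²] = (0)²(0.05) + (5)²(0.1) + (7)²(0.05) + (9)²(0.8) = 69.75
Var(Y) = E[Y²] − (E[Y])² = 69.75 − (8.05)² = 4.9475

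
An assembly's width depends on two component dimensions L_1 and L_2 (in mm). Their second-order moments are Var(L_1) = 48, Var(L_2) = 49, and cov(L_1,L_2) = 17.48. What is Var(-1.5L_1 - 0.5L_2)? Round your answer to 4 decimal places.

Var(-1.5L_1 - 0.5L_2) = (-1.5)²·Var(L_1) + (-0.5)²·Var(L_2) + 2·(-1.5)·(-0.5)·cov(L_1,L_2)
= 2.25·48 + 0.25·49 + 1.5·17.48 = 146.47

146.4700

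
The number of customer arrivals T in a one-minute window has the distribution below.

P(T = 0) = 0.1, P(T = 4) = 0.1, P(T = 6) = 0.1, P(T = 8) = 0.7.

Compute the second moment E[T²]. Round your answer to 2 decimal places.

E[T²] = (0)²(0.1) + (4)²(0.1) + (6)²(0.1) + (8)²(0.7) = 50

50.00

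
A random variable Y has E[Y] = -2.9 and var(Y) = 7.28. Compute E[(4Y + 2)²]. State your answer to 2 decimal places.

208.64

E[4Y + 2] = 4·-2.9 + 2 = -9.6
var(4Y + 2) = (4)²·7.28 = 116.48
E[(4Y + 2)²] = var((4Y + 2)) + (E[(4Y + 2)])² = 116.48 + (-9.6)² = 208.64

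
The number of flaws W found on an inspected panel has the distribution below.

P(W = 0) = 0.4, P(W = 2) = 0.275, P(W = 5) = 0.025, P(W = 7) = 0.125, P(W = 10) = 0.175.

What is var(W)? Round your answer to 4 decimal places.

E[W] = (0)(0.4) + (2)(0.275) + (5)(0.025) + (7)(0.125) + (10)(0.175) = 3.3
E[W²] = (0)²(0.4) + (2)²(0.275) + (5)²(0.025) + (7)²(0.125) + (10)²(0.175) = 25.35
var(W) = E[W²] − (E[W])² = 25.35 − (3.3)² = 14.46

14.4600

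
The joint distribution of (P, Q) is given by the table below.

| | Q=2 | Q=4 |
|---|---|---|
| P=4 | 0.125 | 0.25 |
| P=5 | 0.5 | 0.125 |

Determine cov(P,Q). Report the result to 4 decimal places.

E[P] = 4.625,  E[Q] = 2.75
E[PQ] = 12.5
cov(P,Q) = E[PQ] − E[P]E[Q] = 12.5 − (4.625)(2.75) = -0.21875

-0.2188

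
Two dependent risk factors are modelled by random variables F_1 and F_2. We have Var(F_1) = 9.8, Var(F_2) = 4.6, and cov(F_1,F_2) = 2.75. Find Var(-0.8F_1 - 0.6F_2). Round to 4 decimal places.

Var(-0.8F_1 - 0.6F_2) = (-0.8)²·Var(F_1) + (-0.6)²·Var(F_2) + 2·(-0.8)·(-0.6)·cov(F_1,F_2)
= 0.64·9.8 + 0.36·4.6 + 0.96·2.75 = 10.568

10.5680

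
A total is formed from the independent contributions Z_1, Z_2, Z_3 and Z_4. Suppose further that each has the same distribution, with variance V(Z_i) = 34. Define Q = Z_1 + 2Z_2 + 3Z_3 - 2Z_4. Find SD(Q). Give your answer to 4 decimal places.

By independence, V(Q) = (1)²V(Z_1) + (2)²V(Z_2) + (3)²V(Z_3) + (-2)²V(Z_4)
= (1)²·34 + (2)²·34 + (3)²·34 + (-2)²·34 = 612
SD(Q) = √612 ≈ 24.7386

24.7386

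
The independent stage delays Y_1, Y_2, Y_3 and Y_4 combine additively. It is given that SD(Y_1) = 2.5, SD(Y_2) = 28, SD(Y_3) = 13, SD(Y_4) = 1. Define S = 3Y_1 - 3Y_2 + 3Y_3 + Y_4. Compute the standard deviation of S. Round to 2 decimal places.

92.92

var(Y_1) = 6.25, var(Y_2) = 784, var(Y_3) = 169, var(Y_4) = 1
By independence, var(S) = (3)²var(Y_1) + (-3)²var(Y_2) + (3)²var(Y_3) + (1)²var(Y_4)
= (3)²·6.25 + (-3)²·784 + (3)²·169 + (1)²·1 = 8634.25
SD(S) = √8634.25 ≈ 92.92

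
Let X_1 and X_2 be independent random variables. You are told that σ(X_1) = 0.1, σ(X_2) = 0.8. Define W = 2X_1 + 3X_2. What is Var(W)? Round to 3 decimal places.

Var(X_1) = 0.01, Var(X_2) = 0.64
By independence, Var(W) = (2)²Var(X_1) + (3)²Var(X_2)
= (2)²·0.01 + (3)²·0.64 = 5.8

5.800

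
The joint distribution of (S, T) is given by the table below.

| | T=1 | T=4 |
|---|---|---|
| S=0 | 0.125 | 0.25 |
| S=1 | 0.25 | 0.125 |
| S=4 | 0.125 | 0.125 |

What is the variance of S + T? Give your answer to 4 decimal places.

E[S] = 1.375,  E[T] = 2.5,  E[ST] = 3.25
var(S) = 4.375 − (1.375)² = 2.484375;  var(T) = 8.5 − (2.5)² = 2.25
Cov(S,T) = 3.25 − (1.375)(2.5) = -0.1875
var(S + T) = (1)²·2.484375 + (1)²·2.25 + 2·(1)·(1)·-0.1875 = 4.359375

4.3594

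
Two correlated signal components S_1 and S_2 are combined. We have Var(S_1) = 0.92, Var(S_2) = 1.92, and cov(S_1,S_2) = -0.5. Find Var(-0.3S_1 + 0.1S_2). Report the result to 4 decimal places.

0.1320

Var(-0.3S_1 + 0.1S_2) = (-0.3)²·Var(S_1) + (0.1)²·Var(S_2) + 2·(-0.3)·(0.1)·cov(S_1,S_2)
= 0.09·0.92 + 0.01·1.92 + -0.06·-0.5 = 0.132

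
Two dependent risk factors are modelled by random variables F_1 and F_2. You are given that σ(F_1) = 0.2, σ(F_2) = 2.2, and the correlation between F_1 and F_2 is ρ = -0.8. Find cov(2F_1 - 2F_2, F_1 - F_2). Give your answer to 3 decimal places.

11.168

Var(F_1) = (0.2)² = 0.04;  Var(F_2) = (2.2)² = 4.84
cov(F_1,F_2) = ρ·σ(F_1)·σ(F_2) = -0.8·0.2·2.2 = -0.352
cov(2F_1 - 2F_2, F_1 - F_2) = (2)(1)Var(F_1) + (-2)(-1)Var(F_2) + [(2)(-1) + (-2)(1)]cov(F_1,F_2)
= 2·0.04 + 2·4.84 + -4·-0.352 = 11.168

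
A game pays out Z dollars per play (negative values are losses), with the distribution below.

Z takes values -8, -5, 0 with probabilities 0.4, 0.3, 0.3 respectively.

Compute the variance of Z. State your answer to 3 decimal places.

E[Z] = (-8)(0.4) + (-5)(0.3) + (0)(0.3) = -4.7
E[Z²] = (-8)²(0.4) + (-5)²(0.3) + (0)²(0.3) = 33.1
V(Z) = E[Z²] − (E[Z])² = 33.1 − (-4.7)² = 11.01

11.010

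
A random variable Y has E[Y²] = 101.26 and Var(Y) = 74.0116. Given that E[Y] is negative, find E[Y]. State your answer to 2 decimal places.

(E[Y])² = E[Y²] − Var(Y) = 101.26 − 74.0116 = 27.2484
E[Y] = −√27.2484 = -5.22

-5.22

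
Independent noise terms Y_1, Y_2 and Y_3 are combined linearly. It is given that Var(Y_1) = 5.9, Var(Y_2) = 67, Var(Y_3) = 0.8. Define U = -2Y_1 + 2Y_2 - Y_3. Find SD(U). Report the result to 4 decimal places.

17.0997

By independence, Var(U) = (-2)²Var(Y_1) + (2)²Var(Y_2) + (-1)²Var(Y_3)
= (-2)²·5.9 + (2)²·67 + (-1)²·0.8 = 292.4
SD(U) = √292.4 ≈ 17.0997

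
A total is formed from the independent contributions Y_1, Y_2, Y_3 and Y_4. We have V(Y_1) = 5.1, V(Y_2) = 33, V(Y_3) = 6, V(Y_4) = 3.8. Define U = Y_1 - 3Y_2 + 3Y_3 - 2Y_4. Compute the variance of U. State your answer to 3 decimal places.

By independence, V(U) = (1)²V(Y_1) + (-3)²V(Y_2) + (3)²V(Y_3) + (-2)²V(Y_4)
= (1)²·5.1 + (-3)²·33 + (3)²·6 + (-2)²·3.8 = 371.3

371.300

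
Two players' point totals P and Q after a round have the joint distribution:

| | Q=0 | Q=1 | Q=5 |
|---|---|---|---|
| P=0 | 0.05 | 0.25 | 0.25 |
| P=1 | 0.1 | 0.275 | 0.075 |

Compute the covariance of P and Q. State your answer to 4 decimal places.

-0.3175

E[P] = 0.45,  E[Q] = 2.15
E[PQ] = 0.65
cov(P,Q) = E[PQ] − E[P]E[Q] = 0.65 − (0.45)(2.15) = -0.3175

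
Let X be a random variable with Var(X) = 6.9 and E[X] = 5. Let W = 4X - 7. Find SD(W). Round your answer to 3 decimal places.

10.507

Var(4X - 7) = (4)²·6.9 = 110.4
SD(W) = √110.4 ≈ 10.507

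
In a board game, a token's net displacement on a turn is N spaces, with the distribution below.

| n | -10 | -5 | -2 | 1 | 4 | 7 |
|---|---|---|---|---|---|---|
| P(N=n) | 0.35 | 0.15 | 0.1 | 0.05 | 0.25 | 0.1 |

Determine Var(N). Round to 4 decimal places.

E[N] = (-10)(0.35) + (-5)(0.15) + (-2)(0.1) + (1)(0.05) + (4)(0.25) + (7)(0.1) = -2.7
E[N²] = (-10)²(0.35) + (-5)²(0.15) + (-2)²(0.1) + (1)²(0.05) + (4)²(0.25) + (7)²(0.1) = 48.1
Var(N) = E[N²] − (E[N])² = 48.1 − (-2.7)² = 40.81

40.8100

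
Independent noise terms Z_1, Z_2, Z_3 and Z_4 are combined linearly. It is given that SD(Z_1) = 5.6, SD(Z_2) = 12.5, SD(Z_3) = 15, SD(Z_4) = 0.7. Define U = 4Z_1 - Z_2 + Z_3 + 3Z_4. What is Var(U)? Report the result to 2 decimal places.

Var(Z_1) = 31.36, Var(Z_2) = 156.25, Var(Z_3) = 225, Var(Z_4) = 0.49
By independence, Var(U) = (4)²Var(Z_1) + (-1)²Var(Z_2) + (1)²Var(Z_3) + (3)²Var(Z_4)
= (4)²·31.36 + (-1)²·156.25 + (1)²·225 + (3)²·0.49 = 887.42

887.42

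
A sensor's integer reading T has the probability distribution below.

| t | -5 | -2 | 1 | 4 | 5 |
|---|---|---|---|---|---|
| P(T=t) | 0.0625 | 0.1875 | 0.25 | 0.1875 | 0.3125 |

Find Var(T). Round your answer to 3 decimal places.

9.859

E[T] = (-5)(0.0625) + (-2)(0.1875) + (1)(0.25) + (4)(0.1875) + (5)(0.3125) = 1.875
E[T²] = (-5)²(0.0625) + (-2)²(0.1875) + (1)²(0.25) + (4)²(0.1875) + (5)²(0.3125) = 13.375
Var(T) = E[T²] − (E[T])² = 13.375 − (1.875)² = 9.859375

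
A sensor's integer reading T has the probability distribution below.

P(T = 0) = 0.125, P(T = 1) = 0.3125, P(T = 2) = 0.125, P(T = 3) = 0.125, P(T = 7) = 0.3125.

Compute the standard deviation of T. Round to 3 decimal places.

E[T] = (0)(0.125) + (1)(0.3125) + (2)(0.125) + (3)(0.125) + (7)(0.3125) = 3.125
E[T²] = (0)²(0.125) + (1)²(0.3125) + (2)²(0.125) + (3)²(0.125) + (7)²(0.3125) = 17.25
var(T) = E[T²] − (E[T])² = 17.25 − (3.125)² = 7.484375
sd(T) = √7.484375 ≈ 2.736

2.736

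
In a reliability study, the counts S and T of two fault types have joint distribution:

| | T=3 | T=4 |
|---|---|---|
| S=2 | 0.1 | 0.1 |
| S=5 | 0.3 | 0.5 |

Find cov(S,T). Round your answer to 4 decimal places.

0.0600

E[S] = 4.4,  E[T] = 3.6
E[ST] = 15.9
cov(S,T) = E[ST] − E[S]E[T] = 15.9 − (4.4)(3.6) = 0.06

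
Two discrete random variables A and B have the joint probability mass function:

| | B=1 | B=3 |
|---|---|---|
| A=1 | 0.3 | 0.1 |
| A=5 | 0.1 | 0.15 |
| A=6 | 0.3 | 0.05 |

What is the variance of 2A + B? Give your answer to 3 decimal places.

21.790

E[A] = 3.75,  E[B] = 1.6,  E[AB] = 6.05
var(A) = 19.25 − (3.75)² = 5.1875;  var(B) = 3.4 − (1.6)² = 0.84
cov(A,B) = 6.05 − (3.75)(1.6) = 0.05
var(2A + B) = (2)²·5.1875 + (1)²·0.84 + 2·(2)·(1)·0.05 = 21.79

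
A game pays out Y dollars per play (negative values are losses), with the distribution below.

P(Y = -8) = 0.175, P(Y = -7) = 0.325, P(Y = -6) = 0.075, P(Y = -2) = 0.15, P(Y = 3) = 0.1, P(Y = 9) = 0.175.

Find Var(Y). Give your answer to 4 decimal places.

38.9975

E[Y] = (-8)(0.175) + (-7)(0.325) + (-6)(0.075) + (-2)(0.15) + (3)(0.1) + (9)(0.175) = -2.55
E[Y²] = (-8)²(0.175) + (-7)²(0.325) + (-6)²(0.075) + (-2)²(0.15) + (3)²(0.1) + (9)²(0.175) = 45.5
Var(Y) = E[Y²] − (E[Y])² = 45.5 − (-2.55)² = 38.9975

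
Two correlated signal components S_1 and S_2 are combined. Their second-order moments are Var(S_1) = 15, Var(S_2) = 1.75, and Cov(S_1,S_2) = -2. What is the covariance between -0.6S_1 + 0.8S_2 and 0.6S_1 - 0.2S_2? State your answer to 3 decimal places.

-6.880

Cov(-0.6S_1 + 0.8S_2, 0.6S_1 - 0.2S_2) = (-0.6)(0.6)Var(S_1) + (0.8)(-0.2)Var(S_2) + [(-0.6)(-0.2) + (0.8)(0.6)]Cov(S_1,S_2)
= -0.36·15 + -0.16·1.75 + 0.6·-2 = -6.88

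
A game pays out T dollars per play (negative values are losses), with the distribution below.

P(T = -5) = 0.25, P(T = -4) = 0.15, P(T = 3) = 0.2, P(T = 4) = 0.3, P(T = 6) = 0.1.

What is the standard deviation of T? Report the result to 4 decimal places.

4.3067

E[T] = (-5)(0.25) + (-4)(0.15) + (3)(0.2) + (4)(0.3) + (6)(0.1) = 0.55
E[T²] = (-5)²(0.25) + (-4)²(0.15) + (3)²(0.2) + (4)²(0.3) + (6)²(0.1) = 18.85
var(T) = E[T²] − (E[T])² = 18.85 − (0.55)² = 18.5475
SD(T) = √18.5475 ≈ 4.3067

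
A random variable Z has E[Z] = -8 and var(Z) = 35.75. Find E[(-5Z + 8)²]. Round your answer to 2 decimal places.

E[-5Z + 8] = -5·-8 + 8 = 48
var(-5Z + 8) = (-5)²·35.75 = 893.75
E[(-5Z + 8)²] = var((-5Z + 8)) + (E[(-5Z + 8)])² = 893.75 + (48)² = 3197.75

3197.75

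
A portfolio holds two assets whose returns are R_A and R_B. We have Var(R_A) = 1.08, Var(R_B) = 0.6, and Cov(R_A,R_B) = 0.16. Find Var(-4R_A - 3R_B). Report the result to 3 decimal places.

26.520

Var(-4R_A - 3R_B) = (-4)²·Var(R_A) + (-3)²·Var(R_B) + 2·(-4)·(-3)·Cov(R_A,R_B)
= 16·1.08 + 9·0.6 + 24·0.16 = 26.52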